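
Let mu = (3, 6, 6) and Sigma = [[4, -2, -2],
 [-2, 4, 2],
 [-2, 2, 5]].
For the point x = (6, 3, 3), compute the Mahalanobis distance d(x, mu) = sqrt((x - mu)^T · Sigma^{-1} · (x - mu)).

Step 1 — centre the observation: (x - mu) = (3, -3, -3).

Step 2 — invert Sigma (cofactor / det for 3×3, or solve directly):
  Sigma^{-1} = [[0.3636, 0.1364, 0.0909],
 [0.1364, 0.3636, -0.0909],
 [0.0909, -0.0909, 0.2727]].

Step 3 — form the quadratic (x - mu)^T · Sigma^{-1} · (x - mu):
  Sigma^{-1} · (x - mu) = (0.4091, -0.4091, -0.2727).
  (x - mu)^T · [Sigma^{-1} · (x - mu)] = (3)·(0.4091) + (-3)·(-0.4091) + (-3)·(-0.2727) = 3.2727.

Step 4 — take square root: d = √(3.2727) ≈ 1.8091.

d(x, mu) = √(3.2727) ≈ 1.8091


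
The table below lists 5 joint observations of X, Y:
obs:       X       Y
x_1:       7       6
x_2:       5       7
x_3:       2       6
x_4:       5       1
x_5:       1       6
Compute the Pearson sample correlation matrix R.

Step 1 — column means:
  mean(X) = (7 + 5 + 2 + 5 + 1) / 5 = 20/5 = 4
  mean(Y) = (6 + 7 + 6 + 1 + 6) / 5 = 26/5 = 5.2

Step 2 — sample variances and covariances s[i,j] = (1/(n-1)) · Σ_k (x_{k,i} - mean_i) · (x_{k,j} - mean_j), with n-1 = 4:
  s[X,X] = ((3)·(3) + (1)·(1) + (-2)·(-2) + (1)·(1) + (-3)·(-3)) / 4 = 24/4 = 6
  s[X,Y] = ((3)·(0.8) + (1)·(1.8) + (-2)·(0.8) + (1)·(-4.2) + (-3)·(0.8)) / 4 = -4/4 = -1
  s[Y,Y] = ((0.8)·(0.8) + (1.8)·(1.8) + (0.8)·(0.8) + (-4.2)·(-4.2) + (0.8)·(0.8)) / 4 = 22.8/4 = 5.7
  Sample standard deviations s_i = √(s[i,i]):
  s(X) = √(6) = 2.4495
  s(Y) = √(5.7) = 2.3875

Step 3 — r_{ij} = s_{ij} / (s_i · s_j):
  r[X,X] = 1 (diagonal).
  r[X,Y] = -1 / (2.4495 · 2.3875) = -1 / 5.8481 = -0.171
  r[Y,Y] = 1 (diagonal).

R is symmetric with unit diagonal. Assembling:

R = [[1, -0.171],
 [-0.171, 1]]


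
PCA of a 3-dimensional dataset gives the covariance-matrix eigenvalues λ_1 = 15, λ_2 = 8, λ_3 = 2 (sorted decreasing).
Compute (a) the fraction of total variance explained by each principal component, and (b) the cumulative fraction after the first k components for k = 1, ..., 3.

Step 1 — total variance = trace(Sigma) = Σ λ_i = 15 + 8 + 2 = 25.

Step 2 — fraction explained by component i = λ_i / Σ λ:
  PC1: 15/25 = 0.6
  PC2: 8/25 = 0.32
  PC3: 2/25 = 0.08

Step 3 — cumulative fraction after k components = (λ_1 + ... + λ_k) / Σ λ:
  k = 1: 15/25 = 0.6
  k = 2: (15 + 8)/25 = 23/25 = 0.92
  k = 3: (15 + 8 + 2)/25 = 25/25 = 1

Summary (fraction, with percent):

explained: PC1 0.6 (60%), PC2 0.32 (32%), PC3 0.08 (8%);  cumulative: 0.6, 0.92, 1


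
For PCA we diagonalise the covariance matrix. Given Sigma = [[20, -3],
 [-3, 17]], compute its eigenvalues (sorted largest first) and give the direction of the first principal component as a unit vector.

Step 1 — characteristic polynomial of 2×2 Sigma:
  det(Sigma - λI) = λ² - trace · λ + det = 0.
  trace = 20 + 17 = 37, det = 20·17 - (-3)² = 331.
Step 2 — discriminant:
  Δ = trace² - 4·det = 1369 - 1324 = 45.
Step 3 — eigenvalues:
  λ = (trace ± √Δ)/2 = (37 ± 6.7082)/2,
  λ_1 = 21.8541,  λ_2 = 15.1459.

Step 4 — unit eigenvector for λ_1: solve (Sigma - λ_1 I)v = 0. First row:
  (20 - 21.8541)·v_x + (-3)·v_y = 0, i.e. (-1.8541)·v_x + (-3)·v_y = 0,
  so v ∝ (b, λ_1 - a) = (-3, 1.8541); multiply by -1 so the first entry is positive: u = (3, -1.8541).
  ||u|| = √((3)² + (-1.8541)²) = √(12.4377) ≈ 3.5267,
  v_1 = u/||u|| ≈ (0.8507, -0.5257) (||v_1|| = 1).

λ_1 = 21.8541,  λ_2 = 15.1459;  v_1 ≈ (0.8507, -0.5257)


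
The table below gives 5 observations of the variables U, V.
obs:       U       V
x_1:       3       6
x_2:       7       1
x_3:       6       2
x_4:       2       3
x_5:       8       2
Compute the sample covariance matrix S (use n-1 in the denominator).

Step 1 — column means:
  mean(U) = (3 + 7 + 6 + 2 + 8) / 5 = 26/5 = 5.2
  mean(V) = (6 + 1 + 2 + 3 + 2) / 5 = 14/5 = 2.8

Step 2 — sample covariance S[i,j] = (1/(n-1)) · Σ_k (x_{k,i} - mean_i) · (x_{k,j} - mean_j), with n-1 = 4.
  S[U,U] = ((-2.2)·(-2.2) + (1.8)·(1.8) + (0.8)·(0.8) + (-3.2)·(-3.2) + (2.8)·(2.8)) / 4 = 26.8/4 = 6.7
  S[U,V] = ((-2.2)·(3.2) + (1.8)·(-1.8) + (0.8)·(-0.8) + (-3.2)·(0.2) + (2.8)·(-0.8)) / 4 = -13.8/4 = -3.45
  S[V,V] = ((3.2)·(3.2) + (-1.8)·(-1.8) + (-0.8)·(-0.8) + (0.2)·(0.2) + (-0.8)·(-0.8)) / 4 = 14.8/4 = 3.7

S is symmetric (S[j,i] = S[i,j]). Assembling:

S = [[6.7, -3.45],
 [-3.45, 3.7]]


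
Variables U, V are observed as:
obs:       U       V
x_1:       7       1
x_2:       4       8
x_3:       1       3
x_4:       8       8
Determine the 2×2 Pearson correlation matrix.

Step 1 — column means:
  mean(U) = (7 + 4 + 1 + 8) / 4 = 20/4 = 5
  mean(V) = (1 + 8 + 3 + 8) / 4 = 20/4 = 5

Step 2 — sample variances and covariances s[i,j] = (1/(n-1)) · Σ_k (x_{k,i} - mean_i) · (x_{k,j} - mean_j), with n-1 = 3:
  s[U,U] = ((2)·(2) + (-1)·(-1) + (-4)·(-4) + (3)·(3)) / 3 = 30/3 = 10
  s[U,V] = ((2)·(-4) + (-1)·(3) + (-4)·(-2) + (3)·(3)) / 3 = 6/3 = 2
  s[V,V] = ((-4)·(-4) + (3)·(3) + (-2)·(-2) + (3)·(3)) / 3 = 38/3 = 12.6667
  Sample standard deviations s_i = √(s[i,i]):
  s(U) = √(10) = 3.1623
  s(V) = √(12.6667) = 3.559

Step 3 — r_{ij} = s_{ij} / (s_i · s_j):
  r[U,U] = 1 (diagonal).
  r[U,V] = 2 / (3.1623 · 3.559) = 2 / 11.2546 = 0.1777
  r[V,V] = 1 (diagonal).

R is symmetric with unit diagonal. Assembling:

R = [[1, 0.1777],
 [0.1777, 1]]


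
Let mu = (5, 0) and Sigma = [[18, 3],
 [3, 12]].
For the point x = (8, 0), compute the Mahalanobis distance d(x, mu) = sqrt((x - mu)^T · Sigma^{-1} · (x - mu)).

Step 1 — centre the observation: (x - mu) = (3, 0).

Step 2 — invert Sigma. det(Sigma) = 18·12 - (3)² = 207.
  Sigma^{-1} = (1/det) · [[d, -b], [-b, a]] = [[0.058, -0.0145],
 [-0.0145, 0.087]].

Step 3 — form the quadratic (x - mu)^T · Sigma^{-1} · (x - mu):
  Sigma^{-1} · (x - mu) = (0.1739, -0.0435).
  (x - mu)^T · [Sigma^{-1} · (x - mu)] = (3)·(0.1739) + (0)·(-0.0435) = 0.5217.

Step 4 — take square root: d = √(0.5217) ≈ 0.7223.

d(x, mu) = √(0.5217) ≈ 0.7223


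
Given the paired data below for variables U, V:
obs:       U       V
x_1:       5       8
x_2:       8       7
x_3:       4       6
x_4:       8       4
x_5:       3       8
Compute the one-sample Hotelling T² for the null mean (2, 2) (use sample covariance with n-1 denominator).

Step 1 — sample mean vector:
  mean(U) = (5 + 8 + 4 + 8 + 3) / 5 = 28/5 = 5.6
  mean(V) = (8 + 7 + 6 + 4 + 8) / 5 = 33/5 = 6.6
  x̄ = (5.6, 6.6),  deviation x̄ - mu_0 = (5.6, 6.6) - (2, 2) = (3.6, 4.6).

Step 2 — sample covariance matrix, S[i,j] = (1/(n-1)) · Σ_k (x_{k,i} - mean_i) · (x_{k,j} - mean_j), divisor n-1 = 4:
  S[U,U] = ((-0.6)·(-0.6) + (2.4)·(2.4) + (-1.6)·(-1.6) + (2.4)·(2.4) + (-2.6)·(-2.6)) / 4 = 21.2/4 = 5.3
  S[U,V] = ((-0.6)·(1.4) + (2.4)·(0.4) + (-1.6)·(-0.6) + (2.4)·(-2.6) + (-2.6)·(1.4)) / 4 = -8.8/4 = -2.2
  S[V,V] = ((1.4)·(1.4) + (0.4)·(0.4) + (-0.6)·(-0.6) + (-2.6)·(-2.6) + (1.4)·(1.4)) / 4 = 11.2/4 = 2.8
  S = [[5.3, -2.2],
 [-2.2, 2.8]].

Step 3 — invert S. det(S) = 5.3·2.8 - (-2.2)² = 10.
  S^{-1} = (1/det) · [[d, -b], [-b, a]] = [[0.28, 0.22],
 [0.22, 0.53]].

Step 4 — quadratic form (x̄ - mu_0)^T · S^{-1} · (x̄ - mu_0):
  S^{-1} · (x̄ - mu_0) = (2.02, 3.23),
  (x̄ - mu_0)^T · [...] = (3.6)·(2.02) + (4.6)·(3.23) = 22.13.

Step 5 — scale by n: T² = 5 · 22.13 = 110.65.

T² ≈ 110.65


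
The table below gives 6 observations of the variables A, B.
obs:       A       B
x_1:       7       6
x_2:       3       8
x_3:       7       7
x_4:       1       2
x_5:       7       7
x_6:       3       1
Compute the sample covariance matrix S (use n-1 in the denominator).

Step 1 — column means:
  mean(A) = (7 + 3 + 7 + 1 + 7 + 3) / 6 = 28/6 = 4.6667
  mean(B) = (6 + 8 + 7 + 2 + 7 + 1) / 6 = 31/6 = 5.1667

Step 2 — sample covariance S[i,j] = (1/(n-1)) · Σ_k (x_{k,i} - mean_i) · (x_{k,j} - mean_j), with n-1 = 5.
  S[A,A] = ((2.3333)·(2.3333) + (-1.6667)·(-1.6667) + (2.3333)·(2.3333) + (-3.6667)·(-3.6667) + (2.3333)·(2.3333) + (-1.6667)·(-1.6667)) / 5 = 35.3333/5 = 7.0667
  S[A,B] = ((2.3333)·(0.8333) + (-1.6667)·(2.8333) + (2.3333)·(1.8333) + (-3.6667)·(-3.1667) + (2.3333)·(1.8333) + (-1.6667)·(-4.1667)) / 5 = 24.3333/5 = 4.8667
  S[B,B] = ((0.8333)·(0.8333) + (2.8333)·(2.8333) + (1.8333)·(1.8333) + (-3.1667)·(-3.1667) + (1.8333)·(1.8333) + (-4.1667)·(-4.1667)) / 5 = 42.8333/5 = 8.5667

S is symmetric (S[j,i] = S[i,j]). Assembling:

S = [[7.0667, 4.8667],
 [4.8667, 8.5667]]


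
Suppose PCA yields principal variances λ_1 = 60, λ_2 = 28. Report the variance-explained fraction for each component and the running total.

Step 1 — total variance = trace(Sigma) = Σ λ_i = 60 + 28 = 88.

Step 2 — fraction explained by component i = λ_i / Σ λ:
  PC1: 60/88 = 0.6818
  PC2: 28/88 = 0.3182

Step 3 — cumulative fraction after k components = (λ_1 + ... + λ_k) / Σ λ:
  k = 1: 60/88 = 0.6818
  k = 2: (60 + 28)/88 = 88/88 = 1

Summary (fraction, with percent):

explained: PC1 0.6818 (68.18%), PC2 0.3182 (31.82%);  cumulative: 0.6818, 1


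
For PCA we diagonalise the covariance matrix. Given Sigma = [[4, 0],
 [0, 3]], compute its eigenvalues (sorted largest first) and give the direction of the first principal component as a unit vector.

Step 1 — characteristic polynomial of 2×2 Sigma:
  det(Sigma - λI) = λ² - trace · λ + det = 0.
  trace = 4 + 3 = 7, det = 4·3 - (0)² = 12.
Step 2 — discriminant:
  Δ = trace² - 4·det = 49 - 48 = 1.
Step 3 — eigenvalues:
  λ = (trace ± √Δ)/2 = (7 ± 1)/2,
  λ_1 = 4,  λ_2 = 3.

Step 4 — unit eigenvector for λ_1: Sigma is diagonal, so its eigenvectors are the coordinate axes. λ_1 = 4 is the diagonal entry on the first coordinate axis, hence
  v_1 = (1, 0) (||v_1|| = 1).

λ_1 = 4,  λ_2 = 3;  v_1 ≈ (1, 0)


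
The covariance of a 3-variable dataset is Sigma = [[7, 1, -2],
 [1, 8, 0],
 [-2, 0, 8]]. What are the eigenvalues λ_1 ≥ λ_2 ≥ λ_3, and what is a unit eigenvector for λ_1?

Step 1 — characteristic polynomial p(λ) = det(λI - Sigma) = λ³ - tr·λ² + c_1·λ - det, where tr = trace, c_1 = sum of the principal 2×2 minors, det = det(Sigma):
  tr = 7 + 8 + 8 = 23,
  c_1 = (7·8 - (1)²) + (7·8 - (-2)²) + (8·8 - (0)²) = 55 + 52 + 64 = 171,
  det = 7·(8·8 - (0)²) - (1)·((1)·8 - (0)·(-2)) + (-2)·((1)·(0) - 8·(-2)) = 7·(64) - (1)·(8) + (-2)·(16) = 408.
  So p(λ) = λ³ - 23λ² + 171λ - 408.
Step 2 — look for an integer root (rational root theorem: any rational root is an integer divisor of 408). Testing λ = 8:
  p(8) = 512 - 1472 + 1368 - 408 = 0  ✓
  Dividing out (λ - 8): p(λ) = (λ - 8)(λ² - 15λ + 51).
Step 3 — remaining eigenvalues from the quadratic λ² - 15λ + 51 = 0:
  Δ = 15² - 4·51 = 225 - 204 = 21,  λ = (15 ± √21)/2 = (15 ± 4.5826)/2 ≈ 9.7913 or 5.2087.
  Sorted: λ_1 = 9.7913,  λ_2 = 8,  λ_3 = 5.2087  (check: sum = 23 = tr ✓).

Step 4 — unit eigenvector for λ_1 ≈ 9.7913: v spans the null space of (Sigma - λ_1 I), whose rows are
  r_1 = (-2.7913, 1, -2),  r_2 = (1, -1.7913, 0),  r_3 = (-2, 0, -1.7913).
  v is orthogonal to every row, so take v ∝ r_1 × r_2 = ((1)·(0) - (-2)·(-1.7913), (-2)·(1) - (-2.7913)·(0), (-2.7913)·(-1.7913) - (1)·(1)) ≈ (-3.5826, -2, 4).
  Rescale (multiply by -1 so the first nonzero entry is positive): u = (3.5826, 2, -4).
  ||u|| = √((3.5826)² + (2)² + (-4)²) = √(32.8348) ≈ 5.7302,  v_1 = u/||u|| ≈ (0.6252, 0.349, -0.6981) (||v_1|| = 1).

λ_1 = 9.7913,  λ_2 = 8,  λ_3 = 5.2087;  v_1 ≈ (0.6252, 0.349, -0.6981)


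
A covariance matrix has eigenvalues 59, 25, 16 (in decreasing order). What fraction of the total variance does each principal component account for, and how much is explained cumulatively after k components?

Step 1 — total variance = trace(Sigma) = Σ λ_i = 59 + 25 + 16 = 100.

Step 2 — fraction explained by component i = λ_i / Σ λ:
  PC1: 59/100 = 0.59
  PC2: 25/100 = 0.25
  PC3: 16/100 = 0.16

Step 3 — cumulative fraction after k components = (λ_1 + ... + λ_k) / Σ λ:
  k = 1: 59/100 = 0.59
  k = 2: (59 + 25)/100 = 84/100 = 0.84
  k = 3: (59 + 25 + 16)/100 = 100/100 = 1

Summary (fraction, with percent):

explained: PC1 0.59 (59%), PC2 0.25 (25%), PC3 0.16 (16%);  cumulative: 0.59, 0.84, 1


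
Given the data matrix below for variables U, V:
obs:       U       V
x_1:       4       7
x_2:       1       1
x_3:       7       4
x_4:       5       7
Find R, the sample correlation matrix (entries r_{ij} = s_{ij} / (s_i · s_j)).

Step 1 — column means:
  mean(U) = (4 + 1 + 7 + 5) / 4 = 17/4 = 4.25
  mean(V) = (7 + 1 + 4 + 7) / 4 = 19/4 = 4.75

Step 2 — sample variances and covariances s[i,j] = (1/(n-1)) · Σ_k (x_{k,i} - mean_i) · (x_{k,j} - mean_j), with n-1 = 3:
  s[U,U] = ((-0.25)·(-0.25) + (-3.25)·(-3.25) + (2.75)·(2.75) + (0.75)·(0.75)) / 3 = 18.75/3 = 6.25
  s[U,V] = ((-0.25)·(2.25) + (-3.25)·(-3.75) + (2.75)·(-0.75) + (0.75)·(2.25)) / 3 = 11.25/3 = 3.75
  s[V,V] = ((2.25)·(2.25) + (-3.75)·(-3.75) + (-0.75)·(-0.75) + (2.25)·(2.25)) / 3 = 24.75/3 = 8.25
  Sample standard deviations s_i = √(s[i,i]):
  s(U) = √(6.25) = 2.5
  s(V) = √(8.25) = 2.8723

Step 3 — r_{ij} = s_{ij} / (s_i · s_j):
  r[U,U] = 1 (diagonal).
  r[U,V] = 3.75 / (2.5 · 2.8723) = 3.75 / 7.1807 = 0.5222
  r[V,V] = 1 (diagonal).

R is symmetric with unit diagonal. Assembling:

R = [[1, 0.5222],
 [0.5222, 1]]


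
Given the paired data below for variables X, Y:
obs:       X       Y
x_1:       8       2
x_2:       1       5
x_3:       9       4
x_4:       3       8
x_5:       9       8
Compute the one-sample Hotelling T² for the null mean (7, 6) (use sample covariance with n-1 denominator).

Step 1 — sample mean vector:
  mean(X) = (8 + 1 + 9 + 3 + 9) / 5 = 30/5 = 6
  mean(Y) = (2 + 5 + 4 + 8 + 8) / 5 = 27/5 = 5.4
  x̄ = (6, 5.4),  deviation x̄ - mu_0 = (6, 5.4) - (7, 6) = (-1, -0.6).

Step 2 — sample covariance matrix, S[i,j] = (1/(n-1)) · Σ_k (x_{k,i} - mean_i) · (x_{k,j} - mean_j), divisor n-1 = 4:
  S[X,X] = ((2)·(2) + (-5)·(-5) + (3)·(3) + (-3)·(-3) + (3)·(3)) / 4 = 56/4 = 14
  S[X,Y] = ((2)·(-3.4) + (-5)·(-0.4) + (3)·(-1.4) + (-3)·(2.6) + (3)·(2.6)) / 4 = -9/4 = -2.25
  S[Y,Y] = ((-3.4)·(-3.4) + (-0.4)·(-0.4) + (-1.4)·(-1.4) + (2.6)·(2.6) + (2.6)·(2.6)) / 4 = 27.2/4 = 6.8
  S = [[14, -2.25],
 [-2.25, 6.8]].

Step 3 — invert S. det(S) = 14·6.8 - (-2.25)² = 90.1375.
  S^{-1} = (1/det) · [[d, -b], [-b, a]] = [[0.0754, 0.025],
 [0.025, 0.1553]].

Step 4 — quadratic form (x̄ - mu_0)^T · S^{-1} · (x̄ - mu_0):
  S^{-1} · (x̄ - mu_0) = (-0.0904, -0.1182),
  (x̄ - mu_0)^T · [...] = (-1)·(-0.0904) + (-0.6)·(-0.1182) = 0.1613.

Step 5 — scale by n: T² = 5 · 0.1613 = 0.8065.

T² ≈ 0.8065


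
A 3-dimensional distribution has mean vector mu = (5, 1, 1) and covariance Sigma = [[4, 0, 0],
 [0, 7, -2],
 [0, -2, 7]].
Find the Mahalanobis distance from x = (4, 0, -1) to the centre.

Step 1 — centre the observation: (x - mu) = (-1, -1, -2).

Step 2 — invert Sigma (cofactor / det for 3×3, or solve directly):
  Sigma^{-1} = [[0.25, 0, 0],
 [0, 0.1556, 0.0444],
 [0, 0.0444, 0.1556]].

Step 3 — form the quadratic (x - mu)^T · Sigma^{-1} · (x - mu):
  Sigma^{-1} · (x - mu) = (-0.25, -0.2444, -0.3556).
  (x - mu)^T · [Sigma^{-1} · (x - mu)] = (-1)·(-0.25) + (-1)·(-0.2444) + (-2)·(-0.3556) = 1.2056.

Step 4 — take square root: d = √(1.2056) ≈ 1.098.

d(x, mu) = √(1.2056) ≈ 1.098


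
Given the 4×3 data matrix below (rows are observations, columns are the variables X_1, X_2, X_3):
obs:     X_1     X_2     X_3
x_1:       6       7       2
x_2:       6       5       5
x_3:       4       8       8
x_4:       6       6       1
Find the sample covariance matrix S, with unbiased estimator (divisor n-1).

Step 1 — column means:
  mean(X_1) = (6 + 6 + 4 + 6) / 4 = 22/4 = 5.5
  mean(X_2) = (7 + 5 + 8 + 6) / 4 = 26/4 = 6.5
  mean(X_3) = (2 + 5 + 8 + 1) / 4 = 16/4 = 4

Step 2 — sample covariance S[i,j] = (1/(n-1)) · Σ_k (x_{k,i} - mean_i) · (x_{k,j} - mean_j), with n-1 = 3.
  S[X_1,X_1] = ((0.5)·(0.5) + (0.5)·(0.5) + (-1.5)·(-1.5) + (0.5)·(0.5)) / 3 = 3/3 = 1
  S[X_1,X_2] = ((0.5)·(0.5) + (0.5)·(-1.5) + (-1.5)·(1.5) + (0.5)·(-0.5)) / 3 = -3/3 = -1
  S[X_1,X_3] = ((0.5)·(-2) + (0.5)·(1) + (-1.5)·(4) + (0.5)·(-3)) / 3 = -8/3 = -2.6667
  S[X_2,X_2] = ((0.5)·(0.5) + (-1.5)·(-1.5) + (1.5)·(1.5) + (-0.5)·(-0.5)) / 3 = 5/3 = 1.6667
  S[X_2,X_3] = ((0.5)·(-2) + (-1.5)·(1) + (1.5)·(4) + (-0.5)·(-3)) / 3 = 5/3 = 1.6667
  S[X_3,X_3] = ((-2)·(-2) + (1)·(1) + (4)·(4) + (-3)·(-3)) / 3 = 30/3 = 10

S is symmetric (S[j,i] = S[i,j]). Assembling:

S = [[1, -1, -2.6667],
 [-1, 1.6667, 1.6667],
 [-2.6667, 1.6667, 10]]


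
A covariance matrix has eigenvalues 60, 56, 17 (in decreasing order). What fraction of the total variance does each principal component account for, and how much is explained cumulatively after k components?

Step 1 — total variance = trace(Sigma) = Σ λ_i = 60 + 56 + 17 = 133.

Step 2 — fraction explained by component i = λ_i / Σ λ:
  PC1: 60/133 = 0.4511
  PC2: 56/133 = 0.4211
  PC3: 17/133 = 0.1278

Step 3 — cumulative fraction after k components = (λ_1 + ... + λ_k) / Σ λ:
  k = 1: 60/133 = 0.4511
  k = 2: (60 + 56)/133 = 116/133 = 0.8722
  k = 3: (60 + 56 + 17)/133 = 133/133 = 1

Summary (fraction, with percent):

explained: PC1 0.4511 (45.11%), PC2 0.4211 (42.11%), PC3 0.1278 (12.78%);  cumulative: 0.4511, 0.8722, 1


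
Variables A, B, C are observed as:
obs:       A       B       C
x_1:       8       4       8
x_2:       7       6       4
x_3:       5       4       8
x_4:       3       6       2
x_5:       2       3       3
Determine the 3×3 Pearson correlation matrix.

Step 1 — column means:
  mean(A) = (8 + 7 + 5 + 3 + 2) / 5 = 25/5 = 5
  mean(B) = (4 + 6 + 4 + 6 + 3) / 5 = 23/5 = 4.6
  mean(C) = (8 + 4 + 8 + 2 + 3) / 5 = 25/5 = 5

Step 2 — sample variances and covariances s[i,j] = (1/(n-1)) · Σ_k (x_{k,i} - mean_i) · (x_{k,j} - mean_j), with n-1 = 4:
  s[A,A] = ((3)·(3) + (2)·(2) + (0)·(0) + (-2)·(-2) + (-3)·(-3)) / 4 = 26/4 = 6.5
  s[A,B] = ((3)·(-0.6) + (2)·(1.4) + (0)·(-0.6) + (-2)·(1.4) + (-3)·(-1.6)) / 4 = 3/4 = 0.75
  s[A,C] = ((3)·(3) + (2)·(-1) + (0)·(3) + (-2)·(-3) + (-3)·(-2)) / 4 = 19/4 = 4.75
  s[B,B] = ((-0.6)·(-0.6) + (1.4)·(1.4) + (-0.6)·(-0.6) + (1.4)·(1.4) + (-1.6)·(-1.6)) / 4 = 7.2/4 = 1.8
  s[B,C] = ((-0.6)·(3) + (1.4)·(-1) + (-0.6)·(3) + (1.4)·(-3) + (-1.6)·(-2)) / 4 = -6/4 = -1.5
  s[C,C] = ((3)·(3) + (-1)·(-1) + (3)·(3) + (-3)·(-3) + (-2)·(-2)) / 4 = 32/4 = 8
  Sample standard deviations s_i = √(s[i,i]):
  s(A) = √(6.5) = 2.5495
  s(B) = √(1.8) = 1.3416
  s(C) = √(8) = 2.8284

Step 3 — r_{ij} = s_{ij} / (s_i · s_j):
  r[A,A] = 1 (diagonal).
  r[A,B] = 0.75 / (2.5495 · 1.3416) = 0.75 / 3.4205 = 0.2193
  r[A,C] = 4.75 / (2.5495 · 2.8284) = 4.75 / 7.2111 = 0.6587
  r[B,B] = 1 (diagonal).
  r[B,C] = -1.5 / (1.3416 · 2.8284) = -1.5 / 3.7947 = -0.3953
  r[C,C] = 1 (diagonal).

R is symmetric with unit diagonal. Assembling:

R = [[1, 0.2193, 0.6587],
 [0.2193, 1, -0.3953],
 [0.6587, -0.3953, 1]]


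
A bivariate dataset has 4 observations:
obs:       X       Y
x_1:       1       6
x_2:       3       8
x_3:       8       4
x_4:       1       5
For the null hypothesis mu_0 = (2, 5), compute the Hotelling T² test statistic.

Step 1 — sample mean vector:
  mean(X) = (1 + 3 + 8 + 1) / 4 = 13/4 = 3.25
  mean(Y) = (6 + 8 + 4 + 5) / 4 = 23/4 = 5.75
  x̄ = (3.25, 5.75),  deviation x̄ - mu_0 = (3.25, 5.75) - (2, 5) = (1.25, 0.75).

Step 2 — sample covariance matrix, S[i,j] = (1/(n-1)) · Σ_k (x_{k,i} - mean_i) · (x_{k,j} - mean_j), divisor n-1 = 3:
  S[X,X] = ((-2.25)·(-2.25) + (-0.25)·(-0.25) + (4.75)·(4.75) + (-2.25)·(-2.25)) / 3 = 32.75/3 = 10.9167
  S[X,Y] = ((-2.25)·(0.25) + (-0.25)·(2.25) + (4.75)·(-1.75) + (-2.25)·(-0.75)) / 3 = -7.75/3 = -2.5833
  S[Y,Y] = ((0.25)·(0.25) + (2.25)·(2.25) + (-1.75)·(-1.75) + (-0.75)·(-0.75)) / 3 = 8.75/3 = 2.9167
  S = [[10.9167, -2.5833],
 [-2.5833, 2.9167]].

Step 3 — invert S. det(S) = 10.9167·2.9167 - (-2.5833)² = 25.1667.
  S^{-1} = (1/det) · [[d, -b], [-b, a]] = [[0.1159, 0.1026],
 [0.1026, 0.4338]].

Step 4 — quadratic form (x̄ - mu_0)^T · S^{-1} · (x̄ - mu_0):
  S^{-1} · (x̄ - mu_0) = (0.2219, 0.4536),
  (x̄ - mu_0)^T · [...] = (1.25)·(0.2219) + (0.75)·(0.4536) = 0.6175.

Step 5 — scale by n: T² = 4 · 0.6175 = 2.4702.

T² ≈ 2.4702


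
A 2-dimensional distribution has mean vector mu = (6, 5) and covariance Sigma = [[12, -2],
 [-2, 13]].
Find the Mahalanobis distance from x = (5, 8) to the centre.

Step 1 — centre the observation: (x - mu) = (-1, 3).

Step 2 — invert Sigma. det(Sigma) = 12·13 - (-2)² = 152.
  Sigma^{-1} = (1/det) · [[d, -b], [-b, a]] = [[0.0855, 0.0132],
 [0.0132, 0.0789]].

Step 3 — form the quadratic (x - mu)^T · Sigma^{-1} · (x - mu):
  Sigma^{-1} · (x - mu) = (-0.0461, 0.2237).
  (x - mu)^T · [Sigma^{-1} · (x - mu)] = (-1)·(-0.0461) + (3)·(0.2237) = 0.7171.

Step 4 — take square root: d = √(0.7171) ≈ 0.8468.

d(x, mu) = √(0.7171) ≈ 0.8468


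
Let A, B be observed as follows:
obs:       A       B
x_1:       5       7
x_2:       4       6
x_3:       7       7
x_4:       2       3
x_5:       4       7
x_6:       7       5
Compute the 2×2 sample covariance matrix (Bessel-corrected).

Step 1 — column means:
  mean(A) = (5 + 4 + 7 + 2 + 4 + 7) / 6 = 29/6 = 4.8333
  mean(B) = (7 + 6 + 7 + 3 + 7 + 5) / 6 = 35/6 = 5.8333

Step 2 — sample covariance S[i,j] = (1/(n-1)) · Σ_k (x_{k,i} - mean_i) · (x_{k,j} - mean_j), with n-1 = 5.
  S[A,A] = ((0.1667)·(0.1667) + (-0.8333)·(-0.8333) + (2.1667)·(2.1667) + (-2.8333)·(-2.8333) + (-0.8333)·(-0.8333) + (2.1667)·(2.1667)) / 5 = 18.8333/5 = 3.7667
  S[A,B] = ((0.1667)·(1.1667) + (-0.8333)·(0.1667) + (2.1667)·(1.1667) + (-2.8333)·(-2.8333) + (-0.8333)·(1.1667) + (2.1667)·(-0.8333)) / 5 = 7.8333/5 = 1.5667
  S[B,B] = ((1.1667)·(1.1667) + (0.1667)·(0.1667) + (1.1667)·(1.1667) + (-2.8333)·(-2.8333) + (1.1667)·(1.1667) + (-0.8333)·(-0.8333)) / 5 = 12.8333/5 = 2.5667

S is symmetric (S[j,i] = S[i,j]). Assembling:

S = [[3.7667, 1.5667],
 [1.5667, 2.5667]]


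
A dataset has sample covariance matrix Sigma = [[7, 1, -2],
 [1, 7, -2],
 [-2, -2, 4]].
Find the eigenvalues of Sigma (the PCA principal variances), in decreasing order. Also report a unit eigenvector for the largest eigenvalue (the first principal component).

Step 1 — characteristic polynomial p(λ) = det(λI - Sigma) = λ³ - tr·λ² + c_1·λ - det, where tr = trace, c_1 = sum of the principal 2×2 minors, det = det(Sigma):
  tr = 7 + 7 + 4 = 18,
  c_1 = (7·7 - (1)²) + (7·4 - (-2)²) + (7·4 - (-2)²) = 48 + 24 + 24 = 96,
  det = 7·(7·4 - (-2)²) - (1)·((1)·4 - (-2)·(-2)) + (-2)·((1)·(-2) - 7·(-2)) = 7·(24) - (1)·(0) + (-2)·(12) = 144.
  So p(λ) = λ³ - 18λ² + 96λ - 144.
Step 2 — look for an integer root (rational root theorem: any rational root is an integer divisor of 144). Testing λ = 6:
  p(6) = 216 - 648 + 576 - 144 = 0  ✓
  Dividing out (λ - 6): p(λ) = (λ - 6)(λ² - 12λ + 24).
Step 3 — remaining eigenvalues from the quadratic λ² - 12λ + 24 = 0:
  Δ = 12² - 4·24 = 144 - 96 = 48,  λ = (12 ± √48)/2 = (12 ± 6.9282)/2 ≈ 9.4641 or 2.5359.
  Sorted: λ_1 = 9.4641,  λ_2 = 6,  λ_3 = 2.5359  (check: sum = 18 = tr ✓).

Step 4 — unit eigenvector for λ_1 ≈ 9.4641: v spans the null space of (Sigma - λ_1 I), whose rows are
  r_1 = (-2.4641, 1, -2),  r_2 = (1, -2.4641, -2),  r_3 = (-2, -2, -5.4641).
  v is orthogonal to every row, so take v ∝ r_1 × r_2 = ((1)·(-2) - (-2)·(-2.4641), (-2)·(1) - (-2.4641)·(-2), (-2.4641)·(-2.4641) - (1)·(1)) ≈ (-6.9282, -6.9282, 5.0718).
  Rescale (multiply by -1 so the first nonzero entry is positive): u = (6.9282, 6.9282, -5.0718).
  ||u|| = √((6.9282)² + (6.9282)² + (-5.0718)²) = √(121.7231) ≈ 11.0328,  v_1 = u/||u|| ≈ (0.628, 0.628, -0.4597) (||v_1|| = 1).

λ_1 = 9.4641,  λ_2 = 6,  λ_3 = 2.5359;  v_1 ≈ (0.628, 0.628, -0.4597)


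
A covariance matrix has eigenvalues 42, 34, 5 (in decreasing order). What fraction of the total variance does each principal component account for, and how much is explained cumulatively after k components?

Step 1 — total variance = trace(Sigma) = Σ λ_i = 42 + 34 + 5 = 81.

Step 2 — fraction explained by component i = λ_i / Σ λ:
  PC1: 42/81 = 0.5185
  PC2: 34/81 = 0.4198
  PC3: 5/81 = 0.0617

Step 3 — cumulative fraction after k components = (λ_1 + ... + λ_k) / Σ λ:
  k = 1: 42/81 = 0.5185
  k = 2: (42 + 34)/81 = 76/81 = 0.9383
  k = 3: (42 + 34 + 5)/81 = 81/81 = 1

Summary (fraction, with percent):

explained: PC1 0.5185 (51.85%), PC2 0.4198 (41.98%), PC3 0.0617 (6.17%);  cumulative: 0.5185, 0.9383, 1


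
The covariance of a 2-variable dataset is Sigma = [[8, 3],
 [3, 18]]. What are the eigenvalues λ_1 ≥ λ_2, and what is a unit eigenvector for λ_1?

Step 1 — characteristic polynomial of 2×2 Sigma:
  det(Sigma - λI) = λ² - trace · λ + det = 0.
  trace = 8 + 18 = 26, det = 8·18 - (3)² = 135.
Step 2 — discriminant:
  Δ = trace² - 4·det = 676 - 540 = 136.
Step 3 — eigenvalues:
  λ = (trace ± √Δ)/2 = (26 ± 11.6619)/2,
  λ_1 = 18.831,  λ_2 = 7.169.

Step 4 — unit eigenvector for λ_1: solve (Sigma - λ_1 I)v = 0. First row:
  (8 - 18.831)·v_x + (3)·v_y = 0, i.e. (-10.831)·v_x + (3)·v_y = 0,
  so v ∝ (b, λ_1 - a) = (3, 10.831) = u.
  ||u|| = √((3)² + (10.831)²) = √(126.3095) ≈ 11.2388,
  v_1 = u/||u|| ≈ (0.2669, 0.9637) (||v_1|| = 1).

λ_1 = 18.831,  λ_2 = 7.169;  v_1 ≈ (0.2669, 0.9637)


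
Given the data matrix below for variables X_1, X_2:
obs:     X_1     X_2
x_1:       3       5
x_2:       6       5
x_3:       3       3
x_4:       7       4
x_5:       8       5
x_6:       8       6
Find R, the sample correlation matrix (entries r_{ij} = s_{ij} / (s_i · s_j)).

Step 1 — column means:
  mean(X_1) = (3 + 6 + 3 + 7 + 8 + 8) / 6 = 35/6 = 5.8333
  mean(X_2) = (5 + 5 + 3 + 4 + 5 + 6) / 6 = 28/6 = 4.6667

Step 2 — sample variances and covariances s[i,j] = (1/(n-1)) · Σ_k (x_{k,i} - mean_i) · (x_{k,j} - mean_j), with n-1 = 5:
  s[X_1,X_1] = ((-2.8333)·(-2.8333) + (0.1667)·(0.1667) + (-2.8333)·(-2.8333) + (1.1667)·(1.1667) + (2.1667)·(2.1667) + (2.1667)·(2.1667)) / 5 = 26.8333/5 = 5.3667
  s[X_1,X_2] = ((-2.8333)·(0.3333) + (0.1667)·(0.3333) + (-2.8333)·(-1.6667) + (1.1667)·(-0.6667) + (2.1667)·(0.3333) + (2.1667)·(1.3333)) / 5 = 6.6667/5 = 1.3333
  s[X_2,X_2] = ((0.3333)·(0.3333) + (0.3333)·(0.3333) + (-1.6667)·(-1.6667) + (-0.6667)·(-0.6667) + (0.3333)·(0.3333) + (1.3333)·(1.3333)) / 5 = 5.3333/5 = 1.0667
  Sample standard deviations s_i = √(s[i,i]):
  s(X_1) = √(5.3667) = 2.3166
  s(X_2) = √(1.0667) = 1.0328

Step 3 — r_{ij} = s_{ij} / (s_i · s_j):
  r[X_1,X_1] = 1 (diagonal).
  r[X_1,X_2] = 1.3333 / (2.3166 · 1.0328) = 1.3333 / 2.3926 = 0.5573
  r[X_2,X_2] = 1 (diagonal).

R is symmetric with unit diagonal. Assembling:

R = [[1, 0.5573],
 [0.5573, 1]]


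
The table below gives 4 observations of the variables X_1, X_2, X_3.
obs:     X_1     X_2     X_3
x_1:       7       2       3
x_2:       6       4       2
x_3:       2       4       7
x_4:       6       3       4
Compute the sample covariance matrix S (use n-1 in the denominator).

Step 1 — column means:
  mean(X_1) = (7 + 6 + 2 + 6) / 4 = 21/4 = 5.25
  mean(X_2) = (2 + 4 + 4 + 3) / 4 = 13/4 = 3.25
  mean(X_3) = (3 + 2 + 7 + 4) / 4 = 16/4 = 4

Step 2 — sample covariance S[i,j] = (1/(n-1)) · Σ_k (x_{k,i} - mean_i) · (x_{k,j} - mean_j), with n-1 = 3.
  S[X_1,X_1] = ((1.75)·(1.75) + (0.75)·(0.75) + (-3.25)·(-3.25) + (0.75)·(0.75)) / 3 = 14.75/3 = 4.9167
  S[X_1,X_2] = ((1.75)·(-1.25) + (0.75)·(0.75) + (-3.25)·(0.75) + (0.75)·(-0.25)) / 3 = -4.25/3 = -1.4167
  S[X_1,X_3] = ((1.75)·(-1) + (0.75)·(-2) + (-3.25)·(3) + (0.75)·(0)) / 3 = -13/3 = -4.3333
  S[X_2,X_2] = ((-1.25)·(-1.25) + (0.75)·(0.75) + (0.75)·(0.75) + (-0.25)·(-0.25)) / 3 = 2.75/3 = 0.9167
  S[X_2,X_3] = ((-1.25)·(-1) + (0.75)·(-2) + (0.75)·(3) + (-0.25)·(0)) / 3 = 2/3 = 0.6667
  S[X_3,X_3] = ((-1)·(-1) + (-2)·(-2) + (3)·(3) + (0)·(0)) / 3 = 14/3 = 4.6667

S is symmetric (S[j,i] = S[i,j]). Assembling:

S = [[4.9167, -1.4167, -4.3333],
 [-1.4167, 0.9167, 0.6667],
 [-4.3333, 0.6667, 4.6667]]


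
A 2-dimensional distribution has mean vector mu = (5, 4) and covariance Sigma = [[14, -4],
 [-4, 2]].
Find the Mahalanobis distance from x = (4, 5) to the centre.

Step 1 — centre the observation: (x - mu) = (-1, 1).

Step 2 — invert Sigma. det(Sigma) = 14·2 - (-4)² = 12.
  Sigma^{-1} = (1/det) · [[d, -b], [-b, a]] = [[0.1667, 0.3333],
 [0.3333, 1.1667]].

Step 3 — form the quadratic (x - mu)^T · Sigma^{-1} · (x - mu):
  Sigma^{-1} · (x - mu) = (0.1667, 0.8333).
  (x - mu)^T · [Sigma^{-1} · (x - mu)] = (-1)·(0.1667) + (1)·(0.8333) = 0.6667.

Step 4 — take square root: d = √(0.6667) ≈ 0.8165.

d(x, mu) = √(0.6667) ≈ 0.8165


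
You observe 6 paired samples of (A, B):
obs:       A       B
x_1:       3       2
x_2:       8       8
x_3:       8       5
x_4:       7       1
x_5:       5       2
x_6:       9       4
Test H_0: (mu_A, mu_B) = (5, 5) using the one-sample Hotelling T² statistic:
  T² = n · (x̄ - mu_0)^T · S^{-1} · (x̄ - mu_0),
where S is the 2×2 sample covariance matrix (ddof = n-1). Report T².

Step 1 — sample mean vector:
  mean(A) = (3 + 8 + 8 + 7 + 5 + 9) / 6 = 40/6 = 6.6667
  mean(B) = (2 + 8 + 5 + 1 + 2 + 4) / 6 = 22/6 = 3.6667
  x̄ = (6.6667, 3.6667),  deviation x̄ - mu_0 = (6.6667, 3.6667) - (5, 5) = (1.6667, -1.3333).

Step 2 — sample covariance matrix, S[i,j] = (1/(n-1)) · Σ_k (x_{k,i} - mean_i) · (x_{k,j} - mean_j), divisor n-1 = 5:
  S[A,A] = ((-3.6667)·(-3.6667) + (1.3333)·(1.3333) + (1.3333)·(1.3333) + (0.3333)·(0.3333) + (-1.6667)·(-1.6667) + (2.3333)·(2.3333)) / 5 = 25.3333/5 = 5.0667
  S[A,B] = ((-3.6667)·(-1.6667) + (1.3333)·(4.3333) + (1.3333)·(1.3333) + (0.3333)·(-2.6667) + (-1.6667)·(-1.6667) + (2.3333)·(0.3333)) / 5 = 16.3333/5 = 3.2667
  S[B,B] = ((-1.6667)·(-1.6667) + (4.3333)·(4.3333) + (1.3333)·(1.3333) + (-2.6667)·(-2.6667) + (-1.6667)·(-1.6667) + (0.3333)·(0.3333)) / 5 = 33.3333/5 = 6.6667
  S = [[5.0667, 3.2667],
 [3.2667, 6.6667]].

Step 3 — invert S. det(S) = 5.0667·6.6667 - (3.2667)² = 23.1067.
  S^{-1} = (1/det) · [[d, -b], [-b, a]] = [[0.2885, -0.1414],
 [-0.1414, 0.2193]].

Step 4 — quadratic form (x̄ - mu_0)^T · S^{-1} · (x̄ - mu_0):
  S^{-1} · (x̄ - mu_0) = (0.6694, -0.528),
  (x̄ - mu_0)^T · [...] = (1.6667)·(0.6694) + (-1.3333)·(-0.528) = 1.8196.

Step 5 — scale by n: T² = 6 · 1.8196 = 10.9175.

T² ≈ 10.9175


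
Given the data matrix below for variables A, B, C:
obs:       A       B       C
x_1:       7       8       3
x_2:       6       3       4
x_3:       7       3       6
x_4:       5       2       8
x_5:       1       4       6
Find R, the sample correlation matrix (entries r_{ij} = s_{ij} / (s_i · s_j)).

Step 1 — column means:
  mean(A) = (7 + 6 + 7 + 5 + 1) / 5 = 26/5 = 5.2
  mean(B) = (8 + 3 + 3 + 2 + 4) / 5 = 20/5 = 4
  mean(C) = (3 + 4 + 6 + 8 + 6) / 5 = 27/5 = 5.4

Step 2 — sample variances and covariances s[i,j] = (1/(n-1)) · Σ_k (x_{k,i} - mean_i) · (x_{k,j} - mean_j), with n-1 = 4:
  s[A,A] = ((1.8)·(1.8) + (0.8)·(0.8) + (1.8)·(1.8) + (-0.2)·(-0.2) + (-4.2)·(-4.2)) / 4 = 24.8/4 = 6.2
  s[A,B] = ((1.8)·(4) + (0.8)·(-1) + (1.8)·(-1) + (-0.2)·(-2) + (-4.2)·(0)) / 4 = 5/4 = 1.25
  s[A,C] = ((1.8)·(-2.4) + (0.8)·(-1.4) + (1.8)·(0.6) + (-0.2)·(2.6) + (-4.2)·(0.6)) / 4 = -7.4/4 = -1.85
  s[B,B] = ((4)·(4) + (-1)·(-1) + (-1)·(-1) + (-2)·(-2) + (0)·(0)) / 4 = 22/4 = 5.5
  s[B,C] = ((4)·(-2.4) + (-1)·(-1.4) + (-1)·(0.6) + (-2)·(2.6) + (0)·(0.6)) / 4 = -14/4 = -3.5
  s[C,C] = ((-2.4)·(-2.4) + (-1.4)·(-1.4) + (0.6)·(0.6) + (2.6)·(2.6) + (0.6)·(0.6)) / 4 = 15.2/4 = 3.8
  Sample standard deviations s_i = √(s[i,i]):
  s(A) = √(6.2) = 2.49
  s(B) = √(5.5) = 2.3452
  s(C) = √(3.8) = 1.9494

Step 3 — r_{ij} = s_{ij} / (s_i · s_j):
  r[A,A] = 1 (diagonal).
  r[A,B] = 1.25 / (2.49 · 2.3452) = 1.25 / 5.8395 = 0.2141
  r[A,C] = -1.85 / (2.49 · 1.9494) = -1.85 / 4.8539 = -0.3811
  r[B,B] = 1 (diagonal).
  r[B,C] = -3.5 / (2.3452 · 1.9494) = -3.5 / 4.5717 = -0.7656
  r[C,C] = 1 (diagonal).

R is symmetric with unit diagonal. Assembling:

R = [[1, 0.2141, -0.3811],
 [0.2141, 1, -0.7656],
 [-0.3811, -0.7656, 1]]


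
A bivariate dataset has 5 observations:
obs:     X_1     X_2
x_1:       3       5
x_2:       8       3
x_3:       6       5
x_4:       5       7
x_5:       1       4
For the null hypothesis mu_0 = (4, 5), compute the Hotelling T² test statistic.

Step 1 — sample mean vector:
  mean(X_1) = (3 + 8 + 6 + 5 + 1) / 5 = 23/5 = 4.6
  mean(X_2) = (5 + 3 + 5 + 7 + 4) / 5 = 24/5 = 4.8
  x̄ = (4.6, 4.8),  deviation x̄ - mu_0 = (4.6, 4.8) - (4, 5) = (0.6, -0.2).

Step 2 — sample covariance matrix, S[i,j] = (1/(n-1)) · Σ_k (x_{k,i} - mean_i) · (x_{k,j} - mean_j), divisor n-1 = 4:
  S[X_1,X_1] = ((-1.6)·(-1.6) + (3.4)·(3.4) + (1.4)·(1.4) + (0.4)·(0.4) + (-3.6)·(-3.6)) / 4 = 29.2/4 = 7.3
  S[X_1,X_2] = ((-1.6)·(0.2) + (3.4)·(-1.8) + (1.4)·(0.2) + (0.4)·(2.2) + (-3.6)·(-0.8)) / 4 = -2.4/4 = -0.6
  S[X_2,X_2] = ((0.2)·(0.2) + (-1.8)·(-1.8) + (0.2)·(0.2) + (2.2)·(2.2) + (-0.8)·(-0.8)) / 4 = 8.8/4 = 2.2
  S = [[7.3, -0.6],
 [-0.6, 2.2]].

Step 3 — invert S. det(S) = 7.3·2.2 - (-0.6)² = 15.7.
  S^{-1} = (1/det) · [[d, -b], [-b, a]] = [[0.1401, 0.0382],
 [0.0382, 0.465]].

Step 4 — quadratic form (x̄ - mu_0)^T · S^{-1} · (x̄ - mu_0):
  S^{-1} · (x̄ - mu_0) = (0.0764, -0.0701),
  (x̄ - mu_0)^T · [...] = (0.6)·(0.0764) + (-0.2)·(-0.0701) = 0.0599.

Step 5 — scale by n: T² = 5 · 0.0599 = 0.2994.

T² ≈ 0.2994


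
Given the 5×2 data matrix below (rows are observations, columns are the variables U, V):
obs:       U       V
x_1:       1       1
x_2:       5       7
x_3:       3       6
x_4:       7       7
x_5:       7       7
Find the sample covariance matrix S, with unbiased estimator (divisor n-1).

Step 1 — column means:
  mean(U) = (1 + 5 + 3 + 7 + 7) / 5 = 23/5 = 4.6
  mean(V) = (1 + 7 + 6 + 7 + 7) / 5 = 28/5 = 5.6

Step 2 — sample covariance S[i,j] = (1/(n-1)) · Σ_k (x_{k,i} - mean_i) · (x_{k,j} - mean_j), with n-1 = 4.
  S[U,U] = ((-3.6)·(-3.6) + (0.4)·(0.4) + (-1.6)·(-1.6) + (2.4)·(2.4) + (2.4)·(2.4)) / 4 = 27.2/4 = 6.8
  S[U,V] = ((-3.6)·(-4.6) + (0.4)·(1.4) + (-1.6)·(0.4) + (2.4)·(1.4) + (2.4)·(1.4)) / 4 = 23.2/4 = 5.8
  S[V,V] = ((-4.6)·(-4.6) + (1.4)·(1.4) + (0.4)·(0.4) + (1.4)·(1.4) + (1.4)·(1.4)) / 4 = 27.2/4 = 6.8

S is symmetric (S[j,i] = S[i,j]). Assembling:

S = [[6.8, 5.8],
 [5.8, 6.8]]


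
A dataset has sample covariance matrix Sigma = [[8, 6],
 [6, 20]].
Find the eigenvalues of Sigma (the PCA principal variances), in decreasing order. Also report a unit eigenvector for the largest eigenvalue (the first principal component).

Step 1 — characteristic polynomial of 2×2 Sigma:
  det(Sigma - λI) = λ² - trace · λ + det = 0.
  trace = 8 + 20 = 28, det = 8·20 - (6)² = 124.
Step 2 — discriminant:
  Δ = trace² - 4·det = 784 - 496 = 288.
Step 3 — eigenvalues:
  λ = (trace ± √Δ)/2 = (28 ± 16.9706)/2,
  λ_1 = 22.4853,  λ_2 = 5.5147.

Step 4 — unit eigenvector for λ_1: solve (Sigma - λ_1 I)v = 0. First row:
  (8 - 22.4853)·v_x + (6)·v_y = 0, i.e. (-14.4853)·v_x + (6)·v_y = 0,
  so v ∝ (b, λ_1 - a) = (6, 14.4853) = u.
  ||u|| = √((6)² + (14.4853)²) = √(245.8234) ≈ 15.6788,
  v_1 = u/||u|| ≈ (0.3827, 0.9239) (||v_1|| = 1).

λ_1 = 22.4853,  λ_2 = 5.5147;  v_1 ≈ (0.3827, 0.9239)


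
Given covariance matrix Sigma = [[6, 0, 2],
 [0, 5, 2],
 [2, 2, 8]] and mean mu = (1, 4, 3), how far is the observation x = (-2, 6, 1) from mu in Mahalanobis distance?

Step 1 — centre the observation: (x - mu) = (-3, 2, -2).

Step 2 — invert Sigma (cofactor / det for 3×3, or solve directly):
  Sigma^{-1} = [[0.1837, 0.0204, -0.051],
 [0.0204, 0.2245, -0.0612],
 [-0.051, -0.0612, 0.1531]].

Step 3 — form the quadratic (x - mu)^T · Sigma^{-1} · (x - mu):
  Sigma^{-1} · (x - mu) = (-0.4082, 0.5102, -0.2755).
  (x - mu)^T · [Sigma^{-1} · (x - mu)] = (-3)·(-0.4082) + (2)·(0.5102) + (-2)·(-0.2755) = 2.7959.

Step 4 — take square root: d = √(2.7959) ≈ 1.6721.

d(x, mu) = √(2.7959) ≈ 1.6721


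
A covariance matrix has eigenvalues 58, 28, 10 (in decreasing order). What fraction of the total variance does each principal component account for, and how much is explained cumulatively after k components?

Step 1 — total variance = trace(Sigma) = Σ λ_i = 58 + 28 + 10 = 96.

Step 2 — fraction explained by component i = λ_i / Σ λ:
  PC1: 58/96 = 0.6042
  PC2: 28/96 = 0.2917
  PC3: 10/96 = 0.1042

Step 3 — cumulative fraction after k components = (λ_1 + ... + λ_k) / Σ λ:
  k = 1: 58/96 = 0.6042
  k = 2: (58 + 28)/96 = 86/96 = 0.8958
  k = 3: (58 + 28 + 10)/96 = 96/96 = 1

Summary (fraction, with percent):

explained: PC1 0.6042 (60.42%), PC2 0.2917 (29.17%), PC3 0.1042 (10.42%);  cumulative: 0.6042, 0.8958, 1


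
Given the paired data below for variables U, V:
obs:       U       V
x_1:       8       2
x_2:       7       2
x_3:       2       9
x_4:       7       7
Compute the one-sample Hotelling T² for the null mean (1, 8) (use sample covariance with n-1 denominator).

Step 1 — sample mean vector:
  mean(U) = (8 + 7 + 2 + 7) / 4 = 24/4 = 6
  mean(V) = (2 + 2 + 9 + 7) / 4 = 20/4 = 5
  x̄ = (6, 5),  deviation x̄ - mu_0 = (6, 5) - (1, 8) = (5, -3).

Step 2 — sample covariance matrix, S[i,j] = (1/(n-1)) · Σ_k (x_{k,i} - mean_i) · (x_{k,j} - mean_j), divisor n-1 = 3:
  S[U,U] = ((2)·(2) + (1)·(1) + (-4)·(-4) + (1)·(1)) / 3 = 22/3 = 7.3333
  S[U,V] = ((2)·(-3) + (1)·(-3) + (-4)·(4) + (1)·(2)) / 3 = -23/3 = -7.6667
  S[V,V] = ((-3)·(-3) + (-3)·(-3) + (4)·(4) + (2)·(2)) / 3 = 38/3 = 12.6667
  S = [[7.3333, -7.6667],
 [-7.6667, 12.6667]].

Step 3 — invert S. det(S) = 7.3333·12.6667 - (-7.6667)² = 34.1111.
  S^{-1} = (1/det) · [[d, -b], [-b, a]] = [[0.3713, 0.2248],
 [0.2248, 0.215]].

Step 4 — quadratic form (x̄ - mu_0)^T · S^{-1} · (x̄ - mu_0):
  S^{-1} · (x̄ - mu_0) = (1.1824, 0.4788),
  (x̄ - mu_0)^T · [...] = (5)·(1.1824) + (-3)·(0.4788) = 4.4756.

Step 5 — scale by n: T² = 4 · 4.4756 = 17.9023.

T² ≈ 17.9023


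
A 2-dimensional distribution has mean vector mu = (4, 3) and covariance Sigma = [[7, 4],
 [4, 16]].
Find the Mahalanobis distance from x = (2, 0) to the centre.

Step 1 — centre the observation: (x - mu) = (-2, -3).

Step 2 — invert Sigma. det(Sigma) = 7·16 - (4)² = 96.
  Sigma^{-1} = (1/det) · [[d, -b], [-b, a]] = [[0.1667, -0.0417],
 [-0.0417, 0.0729]].

Step 3 — form the quadratic (x - mu)^T · Sigma^{-1} · (x - mu):
  Sigma^{-1} · (x - mu) = (-0.2083, -0.1354).
  (x - mu)^T · [Sigma^{-1} · (x - mu)] = (-2)·(-0.2083) + (-3)·(-0.1354) = 0.8229.

Step 4 — take square root: d = √(0.8229) ≈ 0.9071.

d(x, mu) = √(0.8229) ≈ 0.9071


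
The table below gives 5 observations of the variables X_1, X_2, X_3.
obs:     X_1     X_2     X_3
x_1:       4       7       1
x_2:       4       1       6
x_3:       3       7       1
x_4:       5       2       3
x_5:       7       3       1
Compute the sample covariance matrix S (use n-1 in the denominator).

Step 1 — column means:
  mean(X_1) = (4 + 4 + 3 + 5 + 7) / 5 = 23/5 = 4.6
  mean(X_2) = (7 + 1 + 7 + 2 + 3) / 5 = 20/5 = 4
  mean(X_3) = (1 + 6 + 1 + 3 + 1) / 5 = 12/5 = 2.4

Step 2 — sample covariance S[i,j] = (1/(n-1)) · Σ_k (x_{k,i} - mean_i) · (x_{k,j} - mean_j), with n-1 = 4.
  S[X_1,X_1] = ((-0.6)·(-0.6) + (-0.6)·(-0.6) + (-1.6)·(-1.6) + (0.4)·(0.4) + (2.4)·(2.4)) / 4 = 9.2/4 = 2.3
  S[X_1,X_2] = ((-0.6)·(3) + (-0.6)·(-3) + (-1.6)·(3) + (0.4)·(-2) + (2.4)·(-1)) / 4 = -8/4 = -2
  S[X_1,X_3] = ((-0.6)·(-1.4) + (-0.6)·(3.6) + (-1.6)·(-1.4) + (0.4)·(0.6) + (2.4)·(-1.4)) / 4 = -2.2/4 = -0.55
  S[X_2,X_2] = ((3)·(3) + (-3)·(-3) + (3)·(3) + (-2)·(-2) + (-1)·(-1)) / 4 = 32/4 = 8
  S[X_2,X_3] = ((3)·(-1.4) + (-3)·(3.6) + (3)·(-1.4) + (-2)·(0.6) + (-1)·(-1.4)) / 4 = -19/4 = -4.75
  S[X_3,X_3] = ((-1.4)·(-1.4) + (3.6)·(3.6) + (-1.4)·(-1.4) + (0.6)·(0.6) + (-1.4)·(-1.4)) / 4 = 19.2/4 = 4.8

S is symmetric (S[j,i] = S[i,j]). Assembling:

S = [[2.3, -2, -0.55],
 [-2, 8, -4.75],
 [-0.55, -4.75, 4.8]]
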